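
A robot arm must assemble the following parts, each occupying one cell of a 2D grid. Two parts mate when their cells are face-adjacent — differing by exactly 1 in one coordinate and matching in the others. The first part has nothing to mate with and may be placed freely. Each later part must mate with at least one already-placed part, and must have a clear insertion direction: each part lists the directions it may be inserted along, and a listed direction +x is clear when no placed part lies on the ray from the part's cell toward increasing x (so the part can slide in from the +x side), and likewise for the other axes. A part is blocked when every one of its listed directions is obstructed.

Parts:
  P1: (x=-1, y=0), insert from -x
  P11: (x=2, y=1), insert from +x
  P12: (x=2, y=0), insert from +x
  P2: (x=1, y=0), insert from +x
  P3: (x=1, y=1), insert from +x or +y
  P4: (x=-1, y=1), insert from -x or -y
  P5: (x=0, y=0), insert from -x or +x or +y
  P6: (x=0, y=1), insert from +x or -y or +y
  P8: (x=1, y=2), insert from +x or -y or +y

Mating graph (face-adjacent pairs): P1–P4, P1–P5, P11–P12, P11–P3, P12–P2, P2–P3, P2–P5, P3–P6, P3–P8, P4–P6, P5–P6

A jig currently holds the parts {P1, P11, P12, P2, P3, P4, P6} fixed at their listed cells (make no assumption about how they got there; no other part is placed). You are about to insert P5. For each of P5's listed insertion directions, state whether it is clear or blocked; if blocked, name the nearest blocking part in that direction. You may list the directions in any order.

-x: nearest on ray is P1@(-1, 0) ⇒ blocked
+x: nearest on ray is P2@(1, 0) ⇒ blocked
+y: nearest on ray is P6@(0, 1) ⇒ blocked

+x: blocked by P2; +y: blocked by P6; -x: blocked by P1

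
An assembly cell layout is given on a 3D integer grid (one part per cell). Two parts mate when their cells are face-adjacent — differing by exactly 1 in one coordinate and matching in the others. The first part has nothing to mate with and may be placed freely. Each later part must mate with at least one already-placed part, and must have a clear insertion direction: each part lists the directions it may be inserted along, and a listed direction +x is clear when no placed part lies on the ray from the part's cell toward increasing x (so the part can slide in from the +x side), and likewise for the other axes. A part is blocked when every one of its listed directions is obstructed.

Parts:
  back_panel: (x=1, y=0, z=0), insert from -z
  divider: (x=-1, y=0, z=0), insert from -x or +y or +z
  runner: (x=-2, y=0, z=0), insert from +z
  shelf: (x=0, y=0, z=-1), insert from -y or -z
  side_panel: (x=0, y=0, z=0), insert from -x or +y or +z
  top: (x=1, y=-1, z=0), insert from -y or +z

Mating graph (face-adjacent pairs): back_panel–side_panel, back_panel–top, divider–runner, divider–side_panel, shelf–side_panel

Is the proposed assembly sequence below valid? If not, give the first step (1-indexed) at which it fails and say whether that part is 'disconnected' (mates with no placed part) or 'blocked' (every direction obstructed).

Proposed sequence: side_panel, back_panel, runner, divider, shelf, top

Invalid at step 3 (disconnected)

1. side_panel@(0, 0, 0) [-x clear] — {side_panel}
2. back_panel@(1, 0, 0) [-z clear] — {back_panel, side_panel}
3. runner@(-2, 0, 0) — no placed neighbour ⇒ disconnected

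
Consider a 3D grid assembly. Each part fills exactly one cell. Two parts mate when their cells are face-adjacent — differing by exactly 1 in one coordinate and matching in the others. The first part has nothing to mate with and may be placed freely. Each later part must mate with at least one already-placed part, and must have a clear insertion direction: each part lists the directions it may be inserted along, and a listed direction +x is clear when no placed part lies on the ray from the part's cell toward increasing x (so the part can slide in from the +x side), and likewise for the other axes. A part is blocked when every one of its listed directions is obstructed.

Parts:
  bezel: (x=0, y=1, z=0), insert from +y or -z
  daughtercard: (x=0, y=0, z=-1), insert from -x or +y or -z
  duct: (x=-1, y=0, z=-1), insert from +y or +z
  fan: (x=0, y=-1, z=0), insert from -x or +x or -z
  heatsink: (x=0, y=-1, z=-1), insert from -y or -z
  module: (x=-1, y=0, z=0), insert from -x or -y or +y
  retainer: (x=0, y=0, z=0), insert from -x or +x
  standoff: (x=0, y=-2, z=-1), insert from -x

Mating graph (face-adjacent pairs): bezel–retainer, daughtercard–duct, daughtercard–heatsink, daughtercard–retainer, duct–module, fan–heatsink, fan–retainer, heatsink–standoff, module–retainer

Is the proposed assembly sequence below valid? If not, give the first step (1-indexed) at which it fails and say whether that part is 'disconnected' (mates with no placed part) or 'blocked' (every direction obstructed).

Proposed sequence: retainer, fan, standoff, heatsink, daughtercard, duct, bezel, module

Invalid at step 3 (disconnected)

1. retainer@(0, 0, 0) [-x clear] — {retainer}
2. fan@(0, -1, 0) [-x clear] — {fan, retainer}
3. standoff@(0, -2, -1) — no placed neighbour ⇒ disconnected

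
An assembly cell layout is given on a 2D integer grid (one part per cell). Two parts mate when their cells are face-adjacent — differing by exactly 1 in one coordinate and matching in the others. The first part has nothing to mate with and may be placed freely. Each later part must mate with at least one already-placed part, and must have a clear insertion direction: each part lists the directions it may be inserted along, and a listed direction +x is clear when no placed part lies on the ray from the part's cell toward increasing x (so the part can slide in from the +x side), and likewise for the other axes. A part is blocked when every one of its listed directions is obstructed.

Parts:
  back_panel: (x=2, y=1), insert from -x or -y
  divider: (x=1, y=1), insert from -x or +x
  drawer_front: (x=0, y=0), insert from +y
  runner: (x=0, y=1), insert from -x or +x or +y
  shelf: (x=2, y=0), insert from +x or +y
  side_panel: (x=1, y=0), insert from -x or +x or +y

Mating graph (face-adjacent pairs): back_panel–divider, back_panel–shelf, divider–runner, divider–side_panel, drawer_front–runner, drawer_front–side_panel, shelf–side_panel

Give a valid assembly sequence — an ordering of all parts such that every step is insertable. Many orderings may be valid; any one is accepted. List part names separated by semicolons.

drawer_front; runner; divider; back_panel; side_panel; shelf

1. drawer_front@(0, 0) [+y clear] — {drawer_front}
2. runner@(0, 1) [-x clear] — {drawer_front, runner}
3. divider@(1, 1) [+x clear] — {divider, drawer_front, runner}
4. back_panel@(2, 1) [-y clear] — {back_panel, divider, drawer_front, runner}
5. side_panel@(1, 0) [+x clear] — {back_panel, divider, drawer_front, runner, side_panel}
6. shelf@(2, 0) [+x clear] — {back_panel, divider, drawer_front, runner, shelf, side_panel}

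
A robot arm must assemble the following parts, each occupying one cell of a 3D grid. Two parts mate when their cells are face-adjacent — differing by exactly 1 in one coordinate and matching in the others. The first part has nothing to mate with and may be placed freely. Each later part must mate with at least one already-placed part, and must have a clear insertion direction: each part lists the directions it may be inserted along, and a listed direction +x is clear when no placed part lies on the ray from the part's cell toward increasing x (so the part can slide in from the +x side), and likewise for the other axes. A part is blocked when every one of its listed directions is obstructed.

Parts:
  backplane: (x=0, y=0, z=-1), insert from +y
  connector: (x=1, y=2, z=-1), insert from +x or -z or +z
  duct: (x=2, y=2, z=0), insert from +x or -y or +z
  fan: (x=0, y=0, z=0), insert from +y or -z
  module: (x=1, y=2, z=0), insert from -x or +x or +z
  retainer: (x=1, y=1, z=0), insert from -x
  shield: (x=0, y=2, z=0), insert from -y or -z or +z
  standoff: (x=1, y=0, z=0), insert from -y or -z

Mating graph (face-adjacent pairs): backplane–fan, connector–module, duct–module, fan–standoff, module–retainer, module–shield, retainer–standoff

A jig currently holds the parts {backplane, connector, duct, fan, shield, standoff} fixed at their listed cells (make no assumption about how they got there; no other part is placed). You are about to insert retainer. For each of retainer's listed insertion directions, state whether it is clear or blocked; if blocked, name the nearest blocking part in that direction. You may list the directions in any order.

-x: ray from retainer(1, 1, 0) has no placed part ⇒ clear

-x: clear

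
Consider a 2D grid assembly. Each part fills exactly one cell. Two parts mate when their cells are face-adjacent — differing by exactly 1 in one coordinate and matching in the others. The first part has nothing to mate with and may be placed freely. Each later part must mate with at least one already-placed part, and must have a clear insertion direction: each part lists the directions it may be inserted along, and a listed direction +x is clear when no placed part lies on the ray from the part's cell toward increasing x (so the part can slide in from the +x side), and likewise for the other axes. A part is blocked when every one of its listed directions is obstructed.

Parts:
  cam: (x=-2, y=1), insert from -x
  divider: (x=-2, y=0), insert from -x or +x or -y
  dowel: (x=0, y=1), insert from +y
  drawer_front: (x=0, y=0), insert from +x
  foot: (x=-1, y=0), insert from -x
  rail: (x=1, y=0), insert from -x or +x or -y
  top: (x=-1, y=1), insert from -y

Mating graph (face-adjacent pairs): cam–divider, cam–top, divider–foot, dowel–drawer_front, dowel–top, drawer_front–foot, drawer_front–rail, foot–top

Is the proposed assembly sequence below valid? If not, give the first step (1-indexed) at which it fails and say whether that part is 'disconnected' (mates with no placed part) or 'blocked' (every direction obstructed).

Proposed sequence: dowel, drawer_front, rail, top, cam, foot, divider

Valid

1. dowel@(0, 1) [+y clear] — {dowel}
2. drawer_front@(0, 0) [+x clear] — {dowel, drawer_front}
3. rail@(1, 0) [+x clear] — {dowel, drawer_front, rail}
4. top@(-1, 1) [-y clear] — {dowel, drawer_front, rail, top}
5. cam@(-2, 1) [-x clear] — {cam, dowel, drawer_front, rail, top}
6. foot@(-1, 0) [-x clear] — {cam, dowel, drawer_front, foot, rail, top}
7. divider@(-2, 0) [-x clear] — {cam, divider, dowel, drawer_front, foot, rail, top}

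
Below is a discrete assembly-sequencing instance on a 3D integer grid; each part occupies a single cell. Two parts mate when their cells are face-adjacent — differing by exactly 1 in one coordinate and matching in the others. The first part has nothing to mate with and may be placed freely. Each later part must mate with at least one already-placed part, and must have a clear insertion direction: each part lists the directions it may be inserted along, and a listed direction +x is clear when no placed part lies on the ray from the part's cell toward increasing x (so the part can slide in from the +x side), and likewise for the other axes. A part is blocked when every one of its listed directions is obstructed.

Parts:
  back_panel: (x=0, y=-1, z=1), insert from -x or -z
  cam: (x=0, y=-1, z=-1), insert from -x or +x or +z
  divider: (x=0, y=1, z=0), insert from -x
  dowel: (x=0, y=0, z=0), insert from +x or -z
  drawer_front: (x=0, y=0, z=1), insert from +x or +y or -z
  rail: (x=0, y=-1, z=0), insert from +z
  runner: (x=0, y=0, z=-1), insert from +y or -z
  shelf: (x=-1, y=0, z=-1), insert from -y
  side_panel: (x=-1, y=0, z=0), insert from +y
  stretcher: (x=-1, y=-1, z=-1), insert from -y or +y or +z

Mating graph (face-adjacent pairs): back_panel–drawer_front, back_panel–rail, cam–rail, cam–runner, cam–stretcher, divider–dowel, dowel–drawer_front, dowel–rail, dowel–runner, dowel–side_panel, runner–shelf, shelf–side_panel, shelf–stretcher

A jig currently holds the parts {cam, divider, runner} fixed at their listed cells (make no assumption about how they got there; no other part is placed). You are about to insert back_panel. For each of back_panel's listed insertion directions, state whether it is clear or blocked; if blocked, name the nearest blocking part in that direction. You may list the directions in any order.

-x: clear; -z: blocked by cam

-x: ray from back_panel(0, -1, 1) has no placed part ⇒ clear
-z: nearest on ray is cam@(0, -1, -1) ⇒ blocked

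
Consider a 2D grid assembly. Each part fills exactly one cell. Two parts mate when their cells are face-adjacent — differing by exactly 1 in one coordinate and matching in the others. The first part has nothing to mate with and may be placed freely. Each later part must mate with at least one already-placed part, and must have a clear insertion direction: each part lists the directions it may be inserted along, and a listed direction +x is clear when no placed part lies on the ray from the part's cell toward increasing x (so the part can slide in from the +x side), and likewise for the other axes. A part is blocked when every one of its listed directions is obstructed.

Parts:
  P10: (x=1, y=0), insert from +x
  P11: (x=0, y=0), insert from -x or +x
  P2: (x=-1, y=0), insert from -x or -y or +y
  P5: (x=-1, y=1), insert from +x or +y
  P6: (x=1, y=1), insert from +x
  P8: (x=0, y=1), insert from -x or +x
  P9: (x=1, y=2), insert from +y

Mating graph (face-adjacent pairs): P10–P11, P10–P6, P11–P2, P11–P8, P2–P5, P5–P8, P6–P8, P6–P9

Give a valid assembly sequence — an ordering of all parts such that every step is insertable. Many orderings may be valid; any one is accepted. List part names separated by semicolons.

P11; P2; P8; P6; P9; P10; P5

1. P11@(0, 0) [-x clear] — {P11}
2. P2@(-1, 0) [-x clear] — {P11, P2}
3. P8@(0, 1) [-x clear] — {P11, P2, P8}
4. P6@(1, 1) [+x clear] — {P11, P2, P6, P8}
5. P9@(1, 2) [+y clear] — {P11, P2, P6, P8, P9}
6. P10@(1, 0) [+x clear] — {P10, P11, P2, P6, P8, P9}
7. P5@(-1, 1) [+y clear] — {P10, P11, P2, P5, P6, P8, P9}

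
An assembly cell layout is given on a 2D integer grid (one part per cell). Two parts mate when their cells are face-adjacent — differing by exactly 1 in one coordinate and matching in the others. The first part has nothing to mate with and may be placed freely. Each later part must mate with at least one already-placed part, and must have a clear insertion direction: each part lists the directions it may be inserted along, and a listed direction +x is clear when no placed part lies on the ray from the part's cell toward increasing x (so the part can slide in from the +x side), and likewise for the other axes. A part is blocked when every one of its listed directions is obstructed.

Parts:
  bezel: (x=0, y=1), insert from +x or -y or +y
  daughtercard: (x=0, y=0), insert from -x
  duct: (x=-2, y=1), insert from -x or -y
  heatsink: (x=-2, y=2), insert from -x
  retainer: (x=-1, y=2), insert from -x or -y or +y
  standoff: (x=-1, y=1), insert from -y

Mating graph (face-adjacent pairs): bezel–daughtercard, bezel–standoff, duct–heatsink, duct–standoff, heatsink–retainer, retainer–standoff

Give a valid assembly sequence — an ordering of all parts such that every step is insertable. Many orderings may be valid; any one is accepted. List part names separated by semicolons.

1. retainer@(-1, 2) [-x clear] — {retainer}
2. standoff@(-1, 1) [-y clear] — {retainer, standoff}
3. bezel@(0, 1) [+x clear] — {bezel, retainer, standoff}
4. daughtercard@(0, 0) [-x clear] — {bezel, daughtercard, retainer, standoff}
5. heatsink@(-2, 2) [-x clear] — {bezel, daughtercard, heatsink, retainer, standoff}
6. duct@(-2, 1) [-x clear] — {bezel, daughtercard, duct, heatsink, retainer, standoff}

retainer; standoff; bezel; daughtercard; heatsink; duct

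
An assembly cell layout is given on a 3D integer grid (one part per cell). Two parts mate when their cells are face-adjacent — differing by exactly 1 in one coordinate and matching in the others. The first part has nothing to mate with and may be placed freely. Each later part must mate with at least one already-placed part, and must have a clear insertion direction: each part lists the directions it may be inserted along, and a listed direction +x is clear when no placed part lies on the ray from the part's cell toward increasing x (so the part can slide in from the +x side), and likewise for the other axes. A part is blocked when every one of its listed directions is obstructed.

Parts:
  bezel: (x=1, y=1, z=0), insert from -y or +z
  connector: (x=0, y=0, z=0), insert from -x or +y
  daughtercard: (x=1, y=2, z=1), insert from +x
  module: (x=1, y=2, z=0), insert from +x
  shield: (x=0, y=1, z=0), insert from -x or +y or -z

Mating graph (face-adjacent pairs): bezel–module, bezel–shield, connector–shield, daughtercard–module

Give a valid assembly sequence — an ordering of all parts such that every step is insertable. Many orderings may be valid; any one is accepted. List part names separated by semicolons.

1. daughtercard@(1, 2, 1) [+x clear] — {daughtercard}
2. module@(1, 2, 0) [+x clear] — {daughtercard, module}
3. bezel@(1, 1, 0) [-y clear] — {bezel, daughtercard, module}
4. shield@(0, 1, 0) [-x clear] — {bezel, daughtercard, module, shield}
5. connector@(0, 0, 0) [-x clear] — {bezel, connector, daughtercard, module, shield}

daughtercard; module; bezel; shield; connector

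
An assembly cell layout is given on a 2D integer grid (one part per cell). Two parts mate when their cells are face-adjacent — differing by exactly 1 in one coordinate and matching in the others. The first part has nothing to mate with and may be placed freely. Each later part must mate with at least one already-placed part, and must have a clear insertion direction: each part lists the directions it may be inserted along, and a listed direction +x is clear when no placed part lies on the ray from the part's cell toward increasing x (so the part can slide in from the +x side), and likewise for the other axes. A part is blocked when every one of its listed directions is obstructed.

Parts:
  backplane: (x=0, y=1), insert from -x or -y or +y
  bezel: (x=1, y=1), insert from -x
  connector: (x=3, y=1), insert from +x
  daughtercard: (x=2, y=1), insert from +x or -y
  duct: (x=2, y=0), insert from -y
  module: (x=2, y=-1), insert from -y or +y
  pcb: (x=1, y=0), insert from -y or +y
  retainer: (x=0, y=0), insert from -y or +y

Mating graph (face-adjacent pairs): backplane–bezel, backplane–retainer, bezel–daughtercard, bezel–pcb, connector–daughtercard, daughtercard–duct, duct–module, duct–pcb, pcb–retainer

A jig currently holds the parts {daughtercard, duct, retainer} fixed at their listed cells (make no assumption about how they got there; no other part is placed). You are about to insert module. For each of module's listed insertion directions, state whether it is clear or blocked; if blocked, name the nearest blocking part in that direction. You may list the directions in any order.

+y: blocked by duct; -y: clear

-y: ray from module(2, -1) has no placed part ⇒ clear
+y: nearest on ray is duct@(2, 0) ⇒ blocked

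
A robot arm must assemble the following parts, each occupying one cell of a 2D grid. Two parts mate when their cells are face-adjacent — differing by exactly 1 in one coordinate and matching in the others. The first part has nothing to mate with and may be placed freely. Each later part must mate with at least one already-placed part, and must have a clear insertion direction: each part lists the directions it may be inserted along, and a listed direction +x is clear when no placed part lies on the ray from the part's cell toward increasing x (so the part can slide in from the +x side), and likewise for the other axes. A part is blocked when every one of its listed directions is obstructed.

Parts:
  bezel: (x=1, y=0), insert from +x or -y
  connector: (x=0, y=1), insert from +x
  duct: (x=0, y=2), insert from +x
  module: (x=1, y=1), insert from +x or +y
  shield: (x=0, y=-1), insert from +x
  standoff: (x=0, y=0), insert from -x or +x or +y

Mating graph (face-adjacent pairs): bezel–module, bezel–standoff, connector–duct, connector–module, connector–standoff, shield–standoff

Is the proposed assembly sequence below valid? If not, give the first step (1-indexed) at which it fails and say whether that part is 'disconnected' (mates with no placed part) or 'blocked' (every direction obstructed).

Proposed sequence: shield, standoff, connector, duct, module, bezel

1. shield@(0, -1) [+x clear] — {shield}
2. standoff@(0, 0) [-x clear] — {shield, standoff}
3. connector@(0, 1) [+x clear] — {connector, shield, standoff}
4. duct@(0, 2) [+x clear] — {connector, duct, shield, standoff}
5. module@(1, 1) [+x clear] — {connector, duct, module, shield, standoff}
6. bezel@(1, 0) [+x clear] — {bezel, connector, duct, module, shield, standoff}

Valid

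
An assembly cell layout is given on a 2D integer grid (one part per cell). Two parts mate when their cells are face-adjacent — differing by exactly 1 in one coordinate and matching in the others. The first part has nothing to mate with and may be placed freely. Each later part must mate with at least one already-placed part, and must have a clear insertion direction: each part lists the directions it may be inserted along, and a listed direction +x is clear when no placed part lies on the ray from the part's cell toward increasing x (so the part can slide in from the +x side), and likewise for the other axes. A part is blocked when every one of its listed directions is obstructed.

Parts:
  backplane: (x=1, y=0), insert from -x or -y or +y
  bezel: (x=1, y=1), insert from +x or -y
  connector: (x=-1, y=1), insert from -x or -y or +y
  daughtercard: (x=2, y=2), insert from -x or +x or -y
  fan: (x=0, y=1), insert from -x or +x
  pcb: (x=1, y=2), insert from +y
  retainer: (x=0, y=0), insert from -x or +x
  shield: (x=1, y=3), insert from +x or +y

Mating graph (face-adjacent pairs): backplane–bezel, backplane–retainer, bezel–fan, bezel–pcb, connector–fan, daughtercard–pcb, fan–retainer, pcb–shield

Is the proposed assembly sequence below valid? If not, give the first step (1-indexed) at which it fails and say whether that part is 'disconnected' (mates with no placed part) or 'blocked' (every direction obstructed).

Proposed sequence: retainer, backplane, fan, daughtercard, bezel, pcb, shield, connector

Invalid at step 4 (disconnected)

1. retainer@(0, 0) [-x clear] — {retainer}
2. backplane@(1, 0) [-y clear] — {backplane, retainer}
3. fan@(0, 1) [-x clear] — {backplane, fan, retainer}
4. daughtercard@(2, 2) — no placed neighbour ⇒ disconnected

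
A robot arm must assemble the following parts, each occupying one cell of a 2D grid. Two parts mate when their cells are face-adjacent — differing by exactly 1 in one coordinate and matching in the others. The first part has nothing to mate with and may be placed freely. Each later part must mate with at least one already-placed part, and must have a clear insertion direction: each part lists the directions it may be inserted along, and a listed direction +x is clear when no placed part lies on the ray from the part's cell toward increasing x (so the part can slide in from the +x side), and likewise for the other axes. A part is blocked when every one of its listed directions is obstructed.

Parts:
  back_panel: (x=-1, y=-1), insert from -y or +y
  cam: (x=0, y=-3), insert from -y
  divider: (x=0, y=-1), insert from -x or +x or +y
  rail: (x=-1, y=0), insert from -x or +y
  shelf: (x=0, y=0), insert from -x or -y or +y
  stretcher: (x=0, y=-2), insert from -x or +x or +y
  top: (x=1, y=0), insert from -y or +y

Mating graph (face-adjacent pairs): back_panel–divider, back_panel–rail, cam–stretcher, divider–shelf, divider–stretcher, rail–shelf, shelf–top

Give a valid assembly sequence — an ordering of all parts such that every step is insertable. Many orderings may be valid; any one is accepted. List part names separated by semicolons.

1. shelf@(0, 0) [-x clear] — {shelf}
2. top@(1, 0) [-y clear] — {shelf, top}
3. divider@(0, -1) [-x clear] — {divider, shelf, top}
4. stretcher@(0, -2) [-x clear] — {divider, shelf, stretcher, top}
5. cam@(0, -3) [-y clear] — {cam, divider, shelf, stretcher, top}
6. rail@(-1, 0) [-x clear] — {cam, divider, rail, shelf, stretcher, top}
7. back_panel@(-1, -1) [-y clear] — {back_panel, cam, divider, rail, shelf, stretcher, top}

shelf; top; divider; stretcher; cam; rail; back_panel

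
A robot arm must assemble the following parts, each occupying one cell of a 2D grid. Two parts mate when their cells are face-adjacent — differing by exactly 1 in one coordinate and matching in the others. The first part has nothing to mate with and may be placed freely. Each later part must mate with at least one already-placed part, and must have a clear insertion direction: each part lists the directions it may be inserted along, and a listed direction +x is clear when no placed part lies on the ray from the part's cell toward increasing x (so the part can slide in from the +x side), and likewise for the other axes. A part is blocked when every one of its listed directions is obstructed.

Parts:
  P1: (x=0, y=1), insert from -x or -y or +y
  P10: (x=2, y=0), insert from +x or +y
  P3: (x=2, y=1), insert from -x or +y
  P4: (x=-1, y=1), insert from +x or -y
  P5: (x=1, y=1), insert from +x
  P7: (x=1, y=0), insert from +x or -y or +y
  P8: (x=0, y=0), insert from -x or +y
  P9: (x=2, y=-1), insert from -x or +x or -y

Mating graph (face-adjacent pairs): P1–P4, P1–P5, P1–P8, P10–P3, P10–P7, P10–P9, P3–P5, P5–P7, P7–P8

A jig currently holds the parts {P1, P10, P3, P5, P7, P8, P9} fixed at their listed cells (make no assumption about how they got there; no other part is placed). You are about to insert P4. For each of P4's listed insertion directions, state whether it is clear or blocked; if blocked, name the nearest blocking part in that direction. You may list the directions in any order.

+x: nearest on ray is P1@(0, 1) ⇒ blocked
-y: ray from P4(-1, 1) has no placed part ⇒ clear

+x: blocked by P1; -y: clear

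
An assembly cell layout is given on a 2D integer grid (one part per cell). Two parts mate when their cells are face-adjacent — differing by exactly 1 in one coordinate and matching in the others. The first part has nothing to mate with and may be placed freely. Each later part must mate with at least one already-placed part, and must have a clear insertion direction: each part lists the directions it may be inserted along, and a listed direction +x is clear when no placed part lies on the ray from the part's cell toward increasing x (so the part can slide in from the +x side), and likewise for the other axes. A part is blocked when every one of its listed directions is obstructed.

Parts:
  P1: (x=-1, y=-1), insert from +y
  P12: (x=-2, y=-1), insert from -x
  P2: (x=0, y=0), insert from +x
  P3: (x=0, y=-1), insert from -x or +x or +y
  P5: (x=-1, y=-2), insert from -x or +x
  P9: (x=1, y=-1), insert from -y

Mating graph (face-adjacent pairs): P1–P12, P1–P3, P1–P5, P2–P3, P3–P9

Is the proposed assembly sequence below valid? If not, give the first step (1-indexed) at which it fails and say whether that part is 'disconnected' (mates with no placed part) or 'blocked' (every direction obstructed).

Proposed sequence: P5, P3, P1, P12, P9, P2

Invalid at step 2 (disconnected)

1. P5@(-1, -2) [-x clear] — {P5}
2. P3@(0, -1) — no placed neighbour ⇒ disconnected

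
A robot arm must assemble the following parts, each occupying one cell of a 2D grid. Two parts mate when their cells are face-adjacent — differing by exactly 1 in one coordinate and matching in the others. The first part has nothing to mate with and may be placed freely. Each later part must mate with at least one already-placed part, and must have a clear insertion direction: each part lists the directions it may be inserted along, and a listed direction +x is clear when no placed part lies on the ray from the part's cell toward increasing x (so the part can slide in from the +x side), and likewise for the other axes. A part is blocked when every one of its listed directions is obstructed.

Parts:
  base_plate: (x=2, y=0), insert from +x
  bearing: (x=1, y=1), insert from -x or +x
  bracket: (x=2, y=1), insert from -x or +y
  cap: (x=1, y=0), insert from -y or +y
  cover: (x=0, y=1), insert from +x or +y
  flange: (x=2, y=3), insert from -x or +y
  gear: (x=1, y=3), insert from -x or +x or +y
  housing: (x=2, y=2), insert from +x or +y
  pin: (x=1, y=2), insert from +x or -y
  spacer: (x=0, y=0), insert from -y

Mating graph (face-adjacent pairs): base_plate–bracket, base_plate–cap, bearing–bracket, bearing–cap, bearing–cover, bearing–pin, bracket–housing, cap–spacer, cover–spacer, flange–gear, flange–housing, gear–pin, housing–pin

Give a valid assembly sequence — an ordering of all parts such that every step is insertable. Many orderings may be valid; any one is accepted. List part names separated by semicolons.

1. spacer@(0, 0) [-y clear] — {spacer}
2. cover@(0, 1) [+x clear] — {cover, spacer}
3. bearing@(1, 1) [+x clear] — {bearing, cover, spacer}
4. cap@(1, 0) [-y clear] — {bearing, cap, cover, spacer}
5. base_plate@(2, 0) [+x clear] — {base_plate, bearing, cap, cover, spacer}
6. pin@(1, 2) [+x clear] — {base_plate, bearing, cap, cover, pin, spacer}
7. gear@(1, 3) [-x clear] — {base_plate, bearing, cap, cover, gear, pin, spacer}
8. bracket@(2, 1) [+y clear] — {base_plate, bearing, bracket, cap, cover, gear, pin, spacer}
9. housing@(2, 2) [+x clear] — {base_plate, bearing, bracket, cap, cover, gear, housing, pin, spacer}
10. flange@(2, 3) [+y clear] — {base_plate, bearing, bracket, cap, cover, flange, gear, housing, pin, spacer}

spacer; cover; bearing; cap; base_plate; pin; gear; bracket; housing; flange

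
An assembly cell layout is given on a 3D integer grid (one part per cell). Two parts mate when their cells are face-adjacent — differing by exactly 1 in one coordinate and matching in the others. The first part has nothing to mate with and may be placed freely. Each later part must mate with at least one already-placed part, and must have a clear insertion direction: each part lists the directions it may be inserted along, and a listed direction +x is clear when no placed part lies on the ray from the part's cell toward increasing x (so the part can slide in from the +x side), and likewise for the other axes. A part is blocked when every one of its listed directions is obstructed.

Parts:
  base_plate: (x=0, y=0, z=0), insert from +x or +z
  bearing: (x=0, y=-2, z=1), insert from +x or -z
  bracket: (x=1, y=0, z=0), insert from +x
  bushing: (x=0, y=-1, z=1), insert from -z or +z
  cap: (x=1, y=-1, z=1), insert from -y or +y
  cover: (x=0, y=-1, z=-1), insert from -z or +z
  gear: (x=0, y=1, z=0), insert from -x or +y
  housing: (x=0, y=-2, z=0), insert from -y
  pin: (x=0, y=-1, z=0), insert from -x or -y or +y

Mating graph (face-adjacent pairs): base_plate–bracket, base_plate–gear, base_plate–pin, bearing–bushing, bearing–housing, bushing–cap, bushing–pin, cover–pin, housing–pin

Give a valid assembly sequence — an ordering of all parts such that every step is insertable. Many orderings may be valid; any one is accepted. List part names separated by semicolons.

gear; base_plate; bracket; pin; bushing; cap; bearing; housing; cover

1. gear@(0, 1, 0) [-x clear] — {gear}
2. base_plate@(0, 0, 0) [+x clear] — {base_plate, gear}
3. bracket@(1, 0, 0) [+x clear] — {base_plate, bracket, gear}
4. pin@(0, -1, 0) [-x clear] — {base_plate, bracket, gear, pin}
5. bushing@(0, -1, 1) [+z clear] — {base_plate, bracket, bushing, gear, pin}
6. cap@(1, -1, 1) [-y clear] — {base_plate, bracket, bushing, cap, gear, pin}
7. bearing@(0, -2, 1) [+x clear] — {base_plate, bearing, bracket, bushing, cap, gear, pin}
8. housing@(0, -2, 0) [-y clear] — {base_plate, bearing, bracket, bushing, cap, gear, housing, pin}
9. cover@(0, -1, -1) [-z clear] — {base_plate, bearing, bracket, bushing, cap, cover, gear, housing, pin}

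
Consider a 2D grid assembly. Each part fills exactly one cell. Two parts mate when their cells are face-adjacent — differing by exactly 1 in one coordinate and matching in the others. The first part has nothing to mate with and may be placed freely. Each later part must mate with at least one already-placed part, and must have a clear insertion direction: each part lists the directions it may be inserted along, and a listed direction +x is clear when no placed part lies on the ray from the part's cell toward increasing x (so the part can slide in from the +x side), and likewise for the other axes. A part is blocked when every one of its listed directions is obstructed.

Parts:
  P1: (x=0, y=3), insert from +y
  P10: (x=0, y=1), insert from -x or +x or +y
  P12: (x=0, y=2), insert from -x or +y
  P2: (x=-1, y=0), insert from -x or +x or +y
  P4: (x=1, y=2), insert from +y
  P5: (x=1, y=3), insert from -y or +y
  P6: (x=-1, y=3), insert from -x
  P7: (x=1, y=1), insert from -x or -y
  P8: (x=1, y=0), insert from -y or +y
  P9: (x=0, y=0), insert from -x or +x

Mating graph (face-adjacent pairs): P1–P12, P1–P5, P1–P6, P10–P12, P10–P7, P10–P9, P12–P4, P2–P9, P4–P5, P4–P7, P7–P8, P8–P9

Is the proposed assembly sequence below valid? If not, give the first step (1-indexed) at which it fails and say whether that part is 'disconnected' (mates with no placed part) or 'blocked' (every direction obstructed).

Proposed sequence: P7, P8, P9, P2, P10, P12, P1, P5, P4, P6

1. P7@(1, 1) [-x clear] — {P7}
2. P8@(1, 0) [-y clear] — {P7, P8}
3. P9@(0, 0) [-x clear] — {P7, P8, P9}
4. P2@(-1, 0) [-x clear] — {P2, P7, P8, P9}
5. P10@(0, 1) [-x clear] — {P10, P2, P7, P8, P9}
6. P12@(0, 2) [-x clear] — {P10, P12, P2, P7, P8, P9}
7. P1@(0, 3) [+y clear] — {P1, P10, P12, P2, P7, P8, P9}
8. P5@(1, 3) [+y clear] — {P1, P10, P12, P2, P5, P7, P8, P9}
9. P4@(1, 2) — +y all obstructed ⇒ blocked

Invalid at step 9 (blocked)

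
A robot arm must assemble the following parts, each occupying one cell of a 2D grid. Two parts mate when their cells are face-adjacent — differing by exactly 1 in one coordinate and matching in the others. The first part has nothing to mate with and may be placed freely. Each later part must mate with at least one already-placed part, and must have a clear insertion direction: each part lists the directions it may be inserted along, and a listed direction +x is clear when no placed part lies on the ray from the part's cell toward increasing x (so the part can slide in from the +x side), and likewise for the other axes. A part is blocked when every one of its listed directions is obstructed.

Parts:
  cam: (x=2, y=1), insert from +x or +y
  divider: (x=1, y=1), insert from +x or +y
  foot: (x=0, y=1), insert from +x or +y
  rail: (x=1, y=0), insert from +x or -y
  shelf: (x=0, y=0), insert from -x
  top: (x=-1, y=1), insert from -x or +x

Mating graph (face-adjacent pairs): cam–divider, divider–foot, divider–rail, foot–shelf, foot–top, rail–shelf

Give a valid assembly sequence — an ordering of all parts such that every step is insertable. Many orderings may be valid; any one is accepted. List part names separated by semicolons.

rail; shelf; foot; top; divider; cam

1. rail@(1, 0) [+x clear] — {rail}
2. shelf@(0, 0) [-x clear] — {rail, shelf}
3. foot@(0, 1) [+x clear] — {foot, rail, shelf}
4. top@(-1, 1) [-x clear] — {foot, rail, shelf, top}
5. divider@(1, 1) [+x clear] — {divider, foot, rail, shelf, top}
6. cam@(2, 1) [+x clear] — {cam, divider, foot, rail, shelf, top}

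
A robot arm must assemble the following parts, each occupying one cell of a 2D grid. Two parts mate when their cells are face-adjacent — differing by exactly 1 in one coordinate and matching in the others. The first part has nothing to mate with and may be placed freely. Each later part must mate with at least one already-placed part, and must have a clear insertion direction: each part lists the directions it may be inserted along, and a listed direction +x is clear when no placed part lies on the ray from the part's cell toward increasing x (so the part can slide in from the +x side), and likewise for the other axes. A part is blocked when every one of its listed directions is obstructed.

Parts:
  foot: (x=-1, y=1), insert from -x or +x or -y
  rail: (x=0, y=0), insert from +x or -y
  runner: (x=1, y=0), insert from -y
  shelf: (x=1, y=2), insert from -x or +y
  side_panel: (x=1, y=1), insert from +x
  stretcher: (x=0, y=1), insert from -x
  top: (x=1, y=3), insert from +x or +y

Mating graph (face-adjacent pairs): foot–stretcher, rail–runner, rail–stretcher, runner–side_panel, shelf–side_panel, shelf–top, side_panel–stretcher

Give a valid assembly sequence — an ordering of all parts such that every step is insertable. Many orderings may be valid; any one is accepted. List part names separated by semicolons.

stretcher; foot; side_panel; runner; shelf; rail; top

1. stretcher@(0, 1) [-x clear] — {stretcher}
2. foot@(-1, 1) [-x clear] — {foot, stretcher}
3. side_panel@(1, 1) [+x clear] — {foot, side_panel, stretcher}
4. runner@(1, 0) [-y clear] — {foot, runner, side_panel, stretcher}
5. shelf@(1, 2) [-x clear] — {foot, runner, shelf, side_panel, stretcher}
6. rail@(0, 0) [-y clear] — {foot, rail, runner, shelf, side_panel, stretcher}
7. top@(1, 3) [+x clear] — {foot, rail, runner, shelf, side_panel, stretcher, top}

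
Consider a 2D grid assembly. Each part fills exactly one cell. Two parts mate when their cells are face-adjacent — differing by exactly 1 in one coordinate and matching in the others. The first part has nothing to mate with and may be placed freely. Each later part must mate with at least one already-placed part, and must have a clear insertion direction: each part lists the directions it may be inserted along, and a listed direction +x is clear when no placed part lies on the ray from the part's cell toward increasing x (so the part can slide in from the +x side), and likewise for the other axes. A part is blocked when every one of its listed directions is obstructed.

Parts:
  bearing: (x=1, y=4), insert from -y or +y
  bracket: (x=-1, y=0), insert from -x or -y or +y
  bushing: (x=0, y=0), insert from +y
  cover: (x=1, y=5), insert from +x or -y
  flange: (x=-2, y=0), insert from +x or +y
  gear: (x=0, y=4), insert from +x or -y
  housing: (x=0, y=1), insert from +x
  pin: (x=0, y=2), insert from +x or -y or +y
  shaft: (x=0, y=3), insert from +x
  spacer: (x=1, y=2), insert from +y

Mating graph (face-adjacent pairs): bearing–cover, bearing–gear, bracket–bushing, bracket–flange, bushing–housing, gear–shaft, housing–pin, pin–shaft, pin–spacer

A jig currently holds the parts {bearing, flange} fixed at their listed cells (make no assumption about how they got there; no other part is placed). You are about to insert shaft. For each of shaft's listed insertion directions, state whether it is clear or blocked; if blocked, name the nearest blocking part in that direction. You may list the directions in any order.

+x: ray from shaft(0, 3) has no placed part ⇒ clear

+x: clear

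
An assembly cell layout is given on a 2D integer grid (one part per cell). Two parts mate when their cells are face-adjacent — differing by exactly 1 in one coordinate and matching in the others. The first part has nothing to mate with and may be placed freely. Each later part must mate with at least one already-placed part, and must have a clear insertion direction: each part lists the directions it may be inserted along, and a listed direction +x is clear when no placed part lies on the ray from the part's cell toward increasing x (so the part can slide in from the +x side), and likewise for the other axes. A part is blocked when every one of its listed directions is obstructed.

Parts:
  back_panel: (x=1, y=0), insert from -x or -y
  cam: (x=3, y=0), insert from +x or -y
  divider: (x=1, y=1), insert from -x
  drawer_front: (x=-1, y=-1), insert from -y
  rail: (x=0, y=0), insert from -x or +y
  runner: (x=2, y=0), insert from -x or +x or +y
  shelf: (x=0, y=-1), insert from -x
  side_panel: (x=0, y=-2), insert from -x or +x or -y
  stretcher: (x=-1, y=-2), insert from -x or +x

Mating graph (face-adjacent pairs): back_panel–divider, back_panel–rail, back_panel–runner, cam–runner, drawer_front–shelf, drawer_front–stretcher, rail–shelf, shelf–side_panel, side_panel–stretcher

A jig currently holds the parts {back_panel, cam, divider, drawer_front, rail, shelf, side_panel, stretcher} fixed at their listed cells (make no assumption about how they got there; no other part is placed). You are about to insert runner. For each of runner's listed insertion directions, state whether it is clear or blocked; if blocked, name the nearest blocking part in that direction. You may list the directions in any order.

-x: nearest on ray is back_panel@(1, 0) ⇒ blocked
+x: nearest on ray is cam@(3, 0) ⇒ blocked
+y: ray from runner(2, 0) has no placed part ⇒ clear

+x: blocked by cam; +y: clear; -x: blocked by back_panel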